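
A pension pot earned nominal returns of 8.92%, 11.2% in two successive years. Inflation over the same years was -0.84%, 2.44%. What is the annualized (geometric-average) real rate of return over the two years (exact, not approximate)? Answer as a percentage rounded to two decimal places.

Compound the nominal returns: 1.0892 × 1.1120 = 1.21119040.
Compound inflation: 0.9916 × 1.0244 = 1.01579504.
Deflate: 1.21119040 / 1.01579504 = 1.19235707.
Annualized real rate = 1.19235707^(1/2) − 1 = 9.1951% → 9.20%.

9.20%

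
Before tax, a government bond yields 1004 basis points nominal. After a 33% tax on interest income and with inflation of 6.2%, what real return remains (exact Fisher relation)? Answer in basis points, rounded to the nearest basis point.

50 basis points

After-tax nominal return = 10.04% × (1 − 0.33) = 6.7268%.
1 + r = 1.067268 / 1.06200 = 1.004960
After-tax real rate = 1.004960 − 1 → 50 basis points.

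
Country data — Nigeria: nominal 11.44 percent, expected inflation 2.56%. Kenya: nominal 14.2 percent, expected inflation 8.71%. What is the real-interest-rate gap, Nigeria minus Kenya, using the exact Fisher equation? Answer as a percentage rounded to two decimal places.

Nigeria: (1 + 0.1144)/(1 + 0.0256) − 1 = 8.6583%
Kenya: (1 + 0.1420)/(1 + 0.0871) − 1 = 5.0501%
Differential = 8.6583% − 5.0501% = 3.6082% → 3.61%.

3.61%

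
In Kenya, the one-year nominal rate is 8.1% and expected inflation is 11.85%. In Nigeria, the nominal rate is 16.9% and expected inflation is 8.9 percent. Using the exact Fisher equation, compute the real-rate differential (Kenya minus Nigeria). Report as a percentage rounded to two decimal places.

Kenya: (1 + 0.0810)/(1 + 0.1185) − 1 = -3.3527%
Nigeria: (1 + 0.1690)/(1 + 0.0890) − 1 = 7.3462%
Differential = -3.3527% − 7.3462% = -10.6989% → -10.70%.

-10.70%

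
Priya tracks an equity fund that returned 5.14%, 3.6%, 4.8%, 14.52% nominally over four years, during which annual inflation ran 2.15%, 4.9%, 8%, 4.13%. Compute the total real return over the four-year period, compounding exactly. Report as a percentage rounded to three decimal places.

8.482%

Compound the nominal returns: 1.0514 × 1.0360 × 1.0480 × 1.1452 = 1.307285.
Compound inflation: 1.0215 × 1.0490 × 1.0800 × 1.0413 = 1.205073.
Deflate: 1.307285 / 1.205073 = 1.084818.
Total real return = 1.084818 − 1 → 8.482%.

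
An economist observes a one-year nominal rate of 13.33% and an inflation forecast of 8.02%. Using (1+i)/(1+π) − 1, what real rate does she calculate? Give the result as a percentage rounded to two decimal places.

1 + r = 1.13330 / 1.08020 = 1.049158
r = 1.049158 − 1 = 4.9158%, i.e. 4.92%.

4.92%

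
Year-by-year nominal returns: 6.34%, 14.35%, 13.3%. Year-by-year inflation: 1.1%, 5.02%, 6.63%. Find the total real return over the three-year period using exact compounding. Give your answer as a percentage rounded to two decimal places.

Nominal growth factor = 1.0634 × 1.1435 × 1.1330 = 1.377726
Price-level growth factor = 1.0110 × 1.0502 × 1.0663 = 1.132146
Real growth factor = 1.377726 / 1.132146 = 1.216915
Total real return = 1.216915 − 1 → 21.69%.

21.69%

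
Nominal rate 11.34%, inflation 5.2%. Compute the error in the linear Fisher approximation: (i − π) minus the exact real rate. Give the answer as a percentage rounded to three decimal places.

Approximate: r ≈ 11.340% − 5.200% = 6.1400%
Exact: (1 + 0.1134)/(1 + 0.0520) − 1 = 5.836502%
Error = 6.1400% − 5.836502% = 0.303498% → 0.303%.

0.303%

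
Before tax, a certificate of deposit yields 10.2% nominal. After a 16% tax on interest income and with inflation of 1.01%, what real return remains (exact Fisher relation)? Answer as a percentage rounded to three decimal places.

After-tax nominal return = 10.2% × (1 − 0.16) = 8.5680%.
1 + r = 1.08568 / 1.01010 = 1.074824
After-tax real rate = 1.074824 − 1 → 7.482%.

7.482%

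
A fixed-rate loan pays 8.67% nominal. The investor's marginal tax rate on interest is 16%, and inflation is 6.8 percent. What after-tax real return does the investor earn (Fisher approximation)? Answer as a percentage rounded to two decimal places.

After-tax nominal return = 8.67% × (1 − 0.16) = 7.2828%.
r ≈ 7.2828% − 6.8% → 0.48%.

0.48%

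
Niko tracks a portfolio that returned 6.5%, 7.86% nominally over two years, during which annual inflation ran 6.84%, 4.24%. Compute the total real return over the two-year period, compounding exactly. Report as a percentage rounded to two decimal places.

Compound the nominal returns: 1.0650 × 1.0786 = 1.148709.
Compound inflation: 1.0684 × 1.0424 = 1.113700.
Deflate: 1.148709 / 1.113700 = 1.031435.
Total real return = 1.031435 − 1 → 3.14%.

3.14%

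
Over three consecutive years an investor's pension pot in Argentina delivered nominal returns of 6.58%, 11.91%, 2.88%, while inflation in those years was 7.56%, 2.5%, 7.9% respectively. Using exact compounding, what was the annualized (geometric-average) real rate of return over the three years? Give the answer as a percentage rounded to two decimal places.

Compound the nominal returns: 1.0658 × 1.1191 × 1.0288 = 1.22708760.
Compound inflation: 1.0756 × 1.0250 × 1.0790 = 1.18958671.
Deflate: 1.22708760 / 1.18958671 = 1.03152430.
Annualized real rate = 1.03152430^(1/3) − 1 = 1.0400% → 1.04%.

1.04%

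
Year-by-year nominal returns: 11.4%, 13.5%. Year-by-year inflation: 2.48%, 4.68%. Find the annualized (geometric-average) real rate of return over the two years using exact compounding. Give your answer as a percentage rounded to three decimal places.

Compound the nominal returns: 1.1140 × 1.1350 = 1.26439000.
Compound inflation: 1.0248 × 1.0468 = 1.07276064.
Deflate: 1.26439000 / 1.07276064 = 1.17863198.
Annualized real rate = 1.17863198^(1/2) − 1 = 8.5648% → 8.565%.

8.565%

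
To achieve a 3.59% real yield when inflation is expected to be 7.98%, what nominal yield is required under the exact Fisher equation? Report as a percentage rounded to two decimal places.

11.86%

(1 + i) = (1 + r)(1 + π) = 1.03590 × 1.07980 = 1.11856482
i = 1.11856482 − 1, so the required nominal rate is 11.86%.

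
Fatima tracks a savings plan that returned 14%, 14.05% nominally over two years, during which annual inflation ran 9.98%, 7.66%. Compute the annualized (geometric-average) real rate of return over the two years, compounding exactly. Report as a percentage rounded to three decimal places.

Nominal growth factor = 1.1400 × 1.1405 = 1.30017000
Price-level growth factor = 1.0998 × 1.0766 = 1.18404468
Real growth factor = 1.30017000 / 1.18404468 = 1.09807512
Annualized real rate = 1.09807512^(1/2) − 1 = 4.7891% → 4.789%.

4.789%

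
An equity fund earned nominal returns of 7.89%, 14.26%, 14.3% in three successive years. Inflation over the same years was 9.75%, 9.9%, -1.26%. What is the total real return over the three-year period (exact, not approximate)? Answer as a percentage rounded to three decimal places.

Compound the nominal returns: 1.0789 × 1.1426 × 1.1430 = 1.409035.
Compound inflation: 1.0975 × 1.0990 × 0.9874 = 1.190955.
Deflate: 1.409035 / 1.190955 = 1.183113.
Total real return = 1.183113 − 1 → 18.311%.

18.311%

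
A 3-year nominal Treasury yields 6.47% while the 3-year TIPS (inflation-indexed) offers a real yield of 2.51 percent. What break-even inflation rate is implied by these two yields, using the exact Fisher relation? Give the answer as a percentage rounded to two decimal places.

3.86%

(1 + π) = (1 + i)/(1 + r) = 1.06470 / 1.02510 = 1.038630
Break-even inflation = 1.038630 − 1 → 3.86%.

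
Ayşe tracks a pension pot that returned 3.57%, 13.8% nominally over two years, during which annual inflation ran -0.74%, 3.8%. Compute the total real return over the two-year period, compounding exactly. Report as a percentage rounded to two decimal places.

14.39%

Nominal growth factor = 1.0357 × 1.1380 = 1.178627
Price-level growth factor = 0.9926 × 1.0380 = 1.030319
Real growth factor = 1.178627 / 1.030319 = 1.143944
Total real return = 1.143944 − 1 → 14.39%.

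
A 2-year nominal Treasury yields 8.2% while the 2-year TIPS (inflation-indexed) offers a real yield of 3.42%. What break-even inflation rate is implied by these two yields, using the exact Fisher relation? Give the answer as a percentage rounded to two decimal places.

4.62%

(1 + π) = (1 + i)/(1 + r) = 1.08200 / 1.03420 = 1.046219
Break-even inflation = 1.046219 − 1 → 4.62%.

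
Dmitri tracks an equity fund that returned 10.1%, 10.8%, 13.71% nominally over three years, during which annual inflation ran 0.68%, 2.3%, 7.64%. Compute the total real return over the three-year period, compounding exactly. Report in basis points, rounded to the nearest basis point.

2512 basis points

Compound the nominal returns: 1.1010 × 1.1080 × 1.1371 = 1.387157.
Compound inflation: 1.0068 × 1.0230 × 1.0764 = 1.108645.
Deflate: 1.387157 / 1.108645 = 1.251219.
Total real return = 1.251219 − 1 → 2512 basis points.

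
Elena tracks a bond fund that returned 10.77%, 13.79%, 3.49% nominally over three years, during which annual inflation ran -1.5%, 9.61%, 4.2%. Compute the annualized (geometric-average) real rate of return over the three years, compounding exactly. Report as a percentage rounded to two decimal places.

Compound the nominal returns: 1.1077 × 1.1379 × 1.0349 = 1.30444160.
Compound inflation: 0.9850 × 1.0961 × 1.0420 = 1.12500416.
Deflate: 1.30444160 / 1.12500416 = 1.15949936.
Annualized real rate = 1.15949936^(1/3) − 1 = 5.0566% → 5.06%.

5.06%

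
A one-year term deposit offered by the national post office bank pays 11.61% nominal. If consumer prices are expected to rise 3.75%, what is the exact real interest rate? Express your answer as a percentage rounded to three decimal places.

7.576%

1 + r = 1.11610 / 1.03750 = 1.075759
r = 1.075759 − 1 = 7.5759%, i.e. 7.576%.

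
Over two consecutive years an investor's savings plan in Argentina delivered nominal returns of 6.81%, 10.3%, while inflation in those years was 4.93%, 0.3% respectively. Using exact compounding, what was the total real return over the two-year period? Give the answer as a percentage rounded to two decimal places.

11.94%

Nominal growth factor = 1.0681 × 1.1030 = 1.178114
Price-level growth factor = 1.0493 × 1.0030 = 1.052448
Real growth factor = 1.178114 / 1.052448 = 1.119404
Total real return = 1.119404 − 1 → 11.94%.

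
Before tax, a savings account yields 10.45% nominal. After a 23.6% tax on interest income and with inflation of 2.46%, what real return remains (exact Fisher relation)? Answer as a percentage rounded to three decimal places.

5.391%

After-tax nominal return = 10.45% × (1 − 0.236) = 7.9838%.
1 + r = 1.079838 / 1.02460 = 1.053912
After-tax real rate = 1.053912 − 1 → 5.391%.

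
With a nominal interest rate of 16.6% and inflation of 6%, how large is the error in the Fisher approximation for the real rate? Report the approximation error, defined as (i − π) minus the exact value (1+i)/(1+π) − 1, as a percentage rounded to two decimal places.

Approximate: r ≈ 16.600% − 6.000% = 10.6000%
Exact: (1 + 0.1660)/(1 + 0.0600) − 1 = 10.0000%
Error = 10.6000% − 10.0000% = 0.6000% → 0.60%.

0.60%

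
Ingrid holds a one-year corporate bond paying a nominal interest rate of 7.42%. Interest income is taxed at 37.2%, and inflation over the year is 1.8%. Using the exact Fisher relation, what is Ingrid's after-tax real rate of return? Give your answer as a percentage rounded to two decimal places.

2.81%

After-tax nominal return = 7.42% × (1 − 0.372) = 4.65976%.
1 + r = 1.0465976 / 1.01800 = 1.028092
After-tax real rate = 1.028092 − 1 → 2.81%.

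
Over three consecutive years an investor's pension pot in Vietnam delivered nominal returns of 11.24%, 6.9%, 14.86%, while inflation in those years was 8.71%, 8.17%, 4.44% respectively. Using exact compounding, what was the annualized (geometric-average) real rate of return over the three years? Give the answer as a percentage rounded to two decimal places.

Nominal growth factor = 1.1124 × 1.0690 × 1.1486 = 1.36586412
Price-level growth factor = 1.0871 × 1.0817 × 1.0444 = 1.22812674
Real growth factor = 1.36586412 / 1.22812674 = 1.11215241
Annualized real rate = 1.11215241^(1/3) − 1 = 3.6068% → 3.61%.

3.61%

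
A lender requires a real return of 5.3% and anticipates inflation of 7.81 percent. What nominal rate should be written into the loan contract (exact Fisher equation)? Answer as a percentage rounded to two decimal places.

(1 + i) = (1 + r)(1 + π) = 1.05300 × 1.07810 = 1.1352393
i = 1.1352393 − 1, so the required nominal rate is 13.52%.

13.52%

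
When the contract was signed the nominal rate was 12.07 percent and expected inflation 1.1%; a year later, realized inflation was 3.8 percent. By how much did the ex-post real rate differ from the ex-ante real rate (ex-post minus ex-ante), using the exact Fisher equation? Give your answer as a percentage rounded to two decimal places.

-2.88%

Ex-ante: (1 + 0.1207)/(1 + 0.0110) − 1 = 10.8506%
Ex-post: (1 + 0.1207)/(1 + 0.0380) − 1 = 7.9672%
Difference (ex-post − ex-ante) = -2.8834% → -2.88%.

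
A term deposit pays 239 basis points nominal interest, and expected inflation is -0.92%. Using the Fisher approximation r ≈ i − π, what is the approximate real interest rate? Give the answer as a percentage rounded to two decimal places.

3.31%

r ≈ i − π = 2.39% − (-0.92%) = 3.31%.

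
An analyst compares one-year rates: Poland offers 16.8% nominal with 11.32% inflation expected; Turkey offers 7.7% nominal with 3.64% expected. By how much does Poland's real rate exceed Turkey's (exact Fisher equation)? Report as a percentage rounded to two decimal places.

Poland: (1 + 0.1680)/(1 + 0.1132) − 1 = 4.9227%
Turkey: (1 + 0.0770)/(1 + 0.0364) − 1 = 3.9174%
Differential = 4.9227% − 3.9174% = 1.0053% → 1.01%.

1.01%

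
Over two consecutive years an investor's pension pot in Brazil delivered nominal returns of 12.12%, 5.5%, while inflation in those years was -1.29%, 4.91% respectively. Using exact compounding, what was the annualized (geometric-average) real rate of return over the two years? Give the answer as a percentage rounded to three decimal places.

6.876%

Compound the nominal returns: 1.1212 × 1.0550 = 1.18286600.
Compound inflation: 0.9871 × 1.0491 = 1.03556661.
Deflate: 1.18286600 / 1.03556661 = 1.14224038.
Annualized real rate = 1.14224038^(1/2) − 1 = 6.8756% → 6.876%.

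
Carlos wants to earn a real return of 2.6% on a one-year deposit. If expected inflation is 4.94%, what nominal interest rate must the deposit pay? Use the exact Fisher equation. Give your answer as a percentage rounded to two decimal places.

(1 + i) = (1 + r)(1 + π) = 1.02600 × 1.04940 = 1.0766844
i = 1.0766844 − 1, so the required nominal rate is 7.67%.

7.67%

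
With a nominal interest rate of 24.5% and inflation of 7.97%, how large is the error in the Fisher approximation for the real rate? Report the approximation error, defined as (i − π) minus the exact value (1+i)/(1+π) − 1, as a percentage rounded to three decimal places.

1.220%

Approximate: r ≈ 24.500% − 7.970% = 16.5300%
Exact: (1 + 0.2450)/(1 + 0.0797) − 1 = 15.3098%
Error = 16.5300% − 15.3098% = 1.2202% → 1.220%.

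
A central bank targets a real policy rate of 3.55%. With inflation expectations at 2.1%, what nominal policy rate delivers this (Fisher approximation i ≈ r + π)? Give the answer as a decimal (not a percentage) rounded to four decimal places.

0.0565

i ≈ r + π = 3.55% + 2.1% = 0.0565.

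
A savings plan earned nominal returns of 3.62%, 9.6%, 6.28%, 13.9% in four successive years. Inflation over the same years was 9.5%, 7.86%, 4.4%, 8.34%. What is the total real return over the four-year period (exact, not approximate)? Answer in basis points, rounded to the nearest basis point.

Nominal growth factor = 1.0362 × 1.0960 × 1.0628 × 1.1390 = 1.374768
Price-level growth factor = 1.0950 × 1.0786 × 1.0440 × 1.0834 = 1.335869
Real growth factor = 1.374768 / 1.335869 = 1.029119
Total real return = 1.029119 − 1 → 291 basis points.

291 basis points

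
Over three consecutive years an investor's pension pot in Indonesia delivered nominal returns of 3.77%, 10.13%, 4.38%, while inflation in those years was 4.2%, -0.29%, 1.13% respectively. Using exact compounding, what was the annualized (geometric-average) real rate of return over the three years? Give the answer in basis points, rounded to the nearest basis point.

Nominal growth factor = 1.0377 × 1.1013 × 1.0438 = 1.19287448
Price-level growth factor = 1.0420 × 0.9971 × 1.0113 = 1.05071865
Real growth factor = 1.19287448 / 1.05071865 = 1.13529390
Annualized real rate = 1.13529390^(1/3) − 1 = 4.3204% → 432 basis points.

432 basis points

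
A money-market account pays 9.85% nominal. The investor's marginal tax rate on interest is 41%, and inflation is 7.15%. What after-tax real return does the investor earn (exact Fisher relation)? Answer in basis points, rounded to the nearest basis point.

After-tax nominal return = 9.85% × (1 − 0.41) = 5.8115%.
1 + r = 1.058115 / 1.07150 = 0.987508
After-tax real rate = 0.987508 − 1 → -125 basis points.

-125 basis points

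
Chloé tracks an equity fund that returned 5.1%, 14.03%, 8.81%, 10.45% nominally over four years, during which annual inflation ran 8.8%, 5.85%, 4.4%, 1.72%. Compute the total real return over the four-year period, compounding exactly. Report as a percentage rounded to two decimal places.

Compound the nominal returns: 1.0510 × 1.1403 × 1.0881 × 1.1045 = 1.440311.
Compound inflation: 1.0880 × 1.0585 × 1.0440 × 1.0172 = 1.223000.
Deflate: 1.440311 / 1.223000 = 1.177687.
Total real return = 1.177687 − 1 → 17.77%.

17.77%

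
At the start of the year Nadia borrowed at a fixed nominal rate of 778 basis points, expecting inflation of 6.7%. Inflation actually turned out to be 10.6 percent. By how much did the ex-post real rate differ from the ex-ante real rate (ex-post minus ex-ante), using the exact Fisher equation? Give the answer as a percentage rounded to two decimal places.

-3.56%

Ex-ante: (1 + 0.0778)/(1 + 0.0670) − 1 = 1.0122%
Ex-post: (1 + 0.0778)/(1 + 0.1060) − 1 = -2.5497%
Difference (ex-post − ex-ante) = -3.5619% → -3.56%.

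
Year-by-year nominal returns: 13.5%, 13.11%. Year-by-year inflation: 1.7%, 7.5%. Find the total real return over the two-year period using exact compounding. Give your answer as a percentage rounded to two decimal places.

17.43%

Compound the nominal returns: 1.1350 × 1.1311 = 1.283799.
Compound inflation: 1.0170 × 1.0750 = 1.093275.
Deflate: 1.283799 / 1.093275 = 1.174269.
Total real return = 1.174269 − 1 → 17.43%.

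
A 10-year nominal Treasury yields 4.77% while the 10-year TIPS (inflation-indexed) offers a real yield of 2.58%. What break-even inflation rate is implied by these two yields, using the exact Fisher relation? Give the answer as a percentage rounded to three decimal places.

2.135%

(1 + π) = (1 + i)/(1 + r) = 1.04770 / 1.02580 = 1.021349
Break-even inflation = 1.021349 − 1 → 2.135%.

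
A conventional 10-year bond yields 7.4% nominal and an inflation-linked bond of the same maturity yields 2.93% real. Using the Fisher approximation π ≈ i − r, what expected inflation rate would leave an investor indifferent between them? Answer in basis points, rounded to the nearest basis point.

π ≈ i − r = 7.4% − 2.93% → 447 basis points.

447 basis points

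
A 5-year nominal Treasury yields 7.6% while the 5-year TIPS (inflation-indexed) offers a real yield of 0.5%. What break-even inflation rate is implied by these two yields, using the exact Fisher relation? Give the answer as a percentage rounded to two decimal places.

(1 + π) = (1 + i)/(1 + r) = 1.07600 / 1.00500 = 1.070647
Break-even inflation = 1.070647 − 1 → 7.06%.

7.06%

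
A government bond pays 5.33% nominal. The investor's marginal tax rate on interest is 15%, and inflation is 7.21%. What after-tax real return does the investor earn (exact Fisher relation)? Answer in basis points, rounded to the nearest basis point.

-250 basis points

After-tax nominal return = 5.33% × (1 − 0.15) = 4.5305%.
1 + r = 1.045305 / 1.07210 = 0.975007
After-tax real rate = 0.975007 − 1 → -250 basis points.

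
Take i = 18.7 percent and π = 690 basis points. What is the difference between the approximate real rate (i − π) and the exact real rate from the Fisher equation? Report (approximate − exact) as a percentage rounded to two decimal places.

0.76%

Approximate: r ≈ 18.700% − 6.900% = 11.8000%
Exact: (1 + 0.1870)/(1 + 0.0690) − 1 = 11.0384%
Error = 11.8000% − 11.0384% = 0.7616% → 0.76%.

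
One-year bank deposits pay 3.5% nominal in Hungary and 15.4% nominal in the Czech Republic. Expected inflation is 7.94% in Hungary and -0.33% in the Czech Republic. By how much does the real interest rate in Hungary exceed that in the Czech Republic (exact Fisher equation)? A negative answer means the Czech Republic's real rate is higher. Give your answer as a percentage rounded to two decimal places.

-19.90%

Hungary: (1 + 0.0350)/(1 + 0.0794) − 1 = -4.1134%
The Czech Republic: (1 + 0.1540)/(1 − 0.0033) − 1 = 15.7821%
Differential = -4.1134% − 15.7821% = -19.8955% → -19.90%.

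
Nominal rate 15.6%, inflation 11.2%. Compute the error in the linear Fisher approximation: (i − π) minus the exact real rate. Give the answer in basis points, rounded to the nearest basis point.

44 basis points

Approximate: r ≈ 15.600% − 11.200% = 4.4000%
Exact: (1 + 0.1560)/(1 + 0.1120) − 1 = 3.9568%
Error = 4.4000% − 3.9568% = 0.4432% → 44 basis points.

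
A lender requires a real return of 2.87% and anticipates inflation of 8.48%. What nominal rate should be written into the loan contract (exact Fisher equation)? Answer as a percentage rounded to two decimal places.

(1 + i) = (1 + r)(1 + π) = 1.02870 × 1.08480 = 1.11593376
i = 1.11593376 − 1, so the required nominal rate is 11.59%.

11.59%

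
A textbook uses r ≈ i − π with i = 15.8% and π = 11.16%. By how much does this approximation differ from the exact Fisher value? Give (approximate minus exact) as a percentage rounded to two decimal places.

0.47%

Approximate: r ≈ 15.800% − 11.160% = 4.6400%
Exact: (1 + 0.1580)/(1 + 0.1116) − 1 = 4.1742%
Error = 4.6400% − 4.1742% = 0.4658% → 0.47%.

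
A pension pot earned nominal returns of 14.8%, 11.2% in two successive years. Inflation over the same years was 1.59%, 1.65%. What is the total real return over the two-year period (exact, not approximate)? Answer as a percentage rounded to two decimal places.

Nominal growth factor = 1.1480 × 1.1120 = 1.276576
Price-level growth factor = 1.0159 × 1.0165 = 1.032662
Real growth factor = 1.276576 / 1.032662 = 1.236199
Total real return = 1.236199 − 1 → 23.62%.

23.62%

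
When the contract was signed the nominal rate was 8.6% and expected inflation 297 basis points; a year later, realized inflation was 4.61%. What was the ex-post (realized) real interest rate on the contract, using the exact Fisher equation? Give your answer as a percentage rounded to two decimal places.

Ex-post: (1 + 0.0860)/(1 + 0.0461) − 1 = 3.8142%
So the realized real rate is 3.81%.

3.81%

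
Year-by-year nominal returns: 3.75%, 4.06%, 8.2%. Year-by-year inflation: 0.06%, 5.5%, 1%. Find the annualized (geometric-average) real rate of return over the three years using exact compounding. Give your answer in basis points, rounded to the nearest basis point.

Compound the nominal returns: 1.0375 × 1.0406 × 1.0820 = 1.16815155.
Compound inflation: 1.0006 × 1.0550 × 1.0100 = 1.06618933.
Deflate: 1.16815155 / 1.06618933 = 1.09563237.
Annualized real rate = 1.09563237^(1/3) − 1 = 3.0912% → 309 basis points.

309 basis points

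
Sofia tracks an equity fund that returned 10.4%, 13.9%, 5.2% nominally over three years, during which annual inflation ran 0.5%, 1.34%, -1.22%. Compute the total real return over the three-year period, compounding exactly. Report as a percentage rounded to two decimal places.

31.49%

Compound the nominal returns: 1.1040 × 1.1390 × 1.0520 = 1.322844.
Compound inflation: 1.0050 × 1.0134 × 0.9878 = 1.006042.
Deflate: 1.322844 / 1.006042 = 1.314899.
Total real return = 1.314899 − 1 → 31.49%.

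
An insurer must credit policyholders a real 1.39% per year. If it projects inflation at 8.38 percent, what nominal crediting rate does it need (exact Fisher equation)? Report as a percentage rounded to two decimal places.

(1 + i) = (1 + r)(1 + π) = 1.01390 × 1.08380 = 1.09886482
i = 1.09886482 − 1, so the required nominal rate is 9.89%.

9.89%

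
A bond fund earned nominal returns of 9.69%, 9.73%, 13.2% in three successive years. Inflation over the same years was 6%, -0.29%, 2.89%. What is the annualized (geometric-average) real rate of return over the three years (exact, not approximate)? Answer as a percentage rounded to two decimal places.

7.81%

Compound the nominal returns: 1.0969 × 1.0973 × 1.1320 = 1.36250731.
Compound inflation: 1.0600 × 0.9971 × 1.0289 = 1.08747116.
Deflate: 1.36250731 / 1.08747116 = 1.25291351.
Annualized real rate = 1.25291351^(1/3) − 1 = 7.8054% → 7.81%.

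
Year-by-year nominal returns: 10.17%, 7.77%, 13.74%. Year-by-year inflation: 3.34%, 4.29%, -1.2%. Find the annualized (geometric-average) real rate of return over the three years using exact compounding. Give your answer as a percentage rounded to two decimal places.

Compound the nominal returns: 1.1017 × 1.0777 × 1.1374 = 1.35043740.
Compound inflation: 1.0334 × 1.0429 × 0.9880 = 1.06480007.
Deflate: 1.35043740 / 1.06480007 = 1.26825443.
Annualized real rate = 1.26825443^(1/3) − 1 = 8.2436% → 8.24%.

8.24%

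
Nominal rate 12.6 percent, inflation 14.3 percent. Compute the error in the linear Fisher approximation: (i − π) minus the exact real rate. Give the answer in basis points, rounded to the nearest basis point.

-21 basis points

Approximate: r ≈ 12.600% − 14.300% = -1.7000%
Exact: (1 + 0.1260)/(1 + 0.1430) − 1 = -1.4873%
Error = -1.7000% − (-1.4873%) = -0.2127% → -21 basis points.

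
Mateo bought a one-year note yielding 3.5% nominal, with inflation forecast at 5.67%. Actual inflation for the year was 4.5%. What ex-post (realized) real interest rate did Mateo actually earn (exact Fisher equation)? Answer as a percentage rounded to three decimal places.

-0.957%

Ex-post: (1 + 0.0350)/(1 + 0.0450) − 1 = -0.9569%
So the realized real rate is -0.957%.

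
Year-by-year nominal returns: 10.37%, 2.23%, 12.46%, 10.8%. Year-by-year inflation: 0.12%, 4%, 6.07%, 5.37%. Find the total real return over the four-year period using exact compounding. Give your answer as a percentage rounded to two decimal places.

20.81%

Nominal growth factor = 1.1037 × 1.0223 × 1.1246 × 1.1080 = 1.405941
Price-level growth factor = 1.0012 × 1.0400 × 1.0607 × 1.0537 = 1.163761
Real growth factor = 1.405941 / 1.163761 = 1.208102
Total real return = 1.208102 − 1 → 20.81%.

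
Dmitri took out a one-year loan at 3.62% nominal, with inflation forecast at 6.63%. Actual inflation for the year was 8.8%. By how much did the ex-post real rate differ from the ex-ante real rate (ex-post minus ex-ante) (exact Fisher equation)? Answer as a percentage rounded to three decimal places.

Ex-ante: (1 + 0.0362)/(1 + 0.0663) − 1 = -2.8228%
Ex-post: (1 + 0.0362)/(1 + 0.0880) − 1 = -4.7610%
Difference (ex-post − ex-ante) = -1.9382% → -1.938%.

-1.938%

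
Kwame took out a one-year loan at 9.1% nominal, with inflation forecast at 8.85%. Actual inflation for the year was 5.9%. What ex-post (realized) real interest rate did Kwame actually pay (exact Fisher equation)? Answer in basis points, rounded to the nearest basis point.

Ex-post: (1 + 0.0910)/(1 + 0.0590) − 1 = 3.0217%
So the realized real rate is 302 basis points.

302 basis points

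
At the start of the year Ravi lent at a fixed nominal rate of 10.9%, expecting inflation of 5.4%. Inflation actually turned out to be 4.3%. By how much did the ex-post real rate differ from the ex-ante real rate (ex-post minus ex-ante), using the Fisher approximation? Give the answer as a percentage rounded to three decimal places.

1.100%

Ex-ante: 10.9% − 5.4% = 5.500%
Ex-post: 10.9% − 4.3% = 6.600%
Difference (ex-post − ex-ante) = 1.1000% → 1.100%.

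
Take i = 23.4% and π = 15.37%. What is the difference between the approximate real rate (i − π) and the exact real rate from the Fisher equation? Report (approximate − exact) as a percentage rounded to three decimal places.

Approximate: r ≈ 23.400% − 15.370% = 8.0300%
Exact: (1 + 0.2340)/(1 + 0.1537) − 1 = 6.9602%
Error = 8.0300% − 6.9602% = 1.0698% → 1.070%.

1.070%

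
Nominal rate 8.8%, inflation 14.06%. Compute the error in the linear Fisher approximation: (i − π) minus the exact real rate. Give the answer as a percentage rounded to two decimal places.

-0.65%

Approximate: r ≈ 8.800% − 14.060% = -5.2600%
Exact: (1 + 0.0880)/(1 + 0.1406) − 1 = -4.6116%
Error = -5.2600% − (-4.6116%) = -0.6484% → -0.65%.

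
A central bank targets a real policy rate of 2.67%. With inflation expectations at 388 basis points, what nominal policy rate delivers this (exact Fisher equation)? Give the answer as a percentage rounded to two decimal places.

(1 + i) = (1 + r)(1 + π) = 1.02670 × 1.03880 = 1.06653596
i = 1.06653596 − 1, so the required nominal rate is 6.65%.

6.65%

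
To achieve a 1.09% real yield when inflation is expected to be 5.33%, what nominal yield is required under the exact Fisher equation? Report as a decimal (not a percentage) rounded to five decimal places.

0.06478

(1 + i) = (1 + r)(1 + π) = 1.01090 × 1.05330 = 1.06478097
i = 1.06478097 − 1, so the required nominal rate is 0.06478.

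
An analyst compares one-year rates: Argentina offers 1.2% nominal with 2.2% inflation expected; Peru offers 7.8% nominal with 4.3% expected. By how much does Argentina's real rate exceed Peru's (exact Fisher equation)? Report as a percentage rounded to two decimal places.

-4.33%

Argentina: (1 + 0.0120)/(1 + 0.0220) − 1 = -0.9785%
Peru: (1 + 0.0780)/(1 + 0.0430) − 1 = 3.3557%
Differential = -0.9785% − 3.3557% = -4.3342% → -4.33%.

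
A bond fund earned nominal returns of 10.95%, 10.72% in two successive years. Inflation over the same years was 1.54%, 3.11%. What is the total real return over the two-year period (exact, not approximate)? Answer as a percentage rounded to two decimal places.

Nominal growth factor = 1.1095 × 1.1072 = 1.228438
Price-level growth factor = 1.0154 × 1.0311 = 1.046979
Real growth factor = 1.228438 / 1.046979 = 1.173317
Total real return = 1.173317 − 1 → 17.33%.

17.33%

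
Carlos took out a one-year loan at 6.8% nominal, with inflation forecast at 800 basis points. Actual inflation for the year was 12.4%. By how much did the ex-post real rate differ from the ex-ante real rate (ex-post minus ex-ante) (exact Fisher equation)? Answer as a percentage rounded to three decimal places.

Ex-ante: (1 + 0.0680)/(1 + 0.0800) − 1 = -1.1111%
Ex-post: (1 + 0.0680)/(1 + 0.1240) − 1 = -4.9822%
Difference (ex-post − ex-ante) = -3.8711% → -3.871%.

-3.871%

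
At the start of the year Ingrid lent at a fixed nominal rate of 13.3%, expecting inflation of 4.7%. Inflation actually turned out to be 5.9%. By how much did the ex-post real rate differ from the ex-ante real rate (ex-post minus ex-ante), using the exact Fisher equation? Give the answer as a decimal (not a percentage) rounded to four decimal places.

-0.0123

Ex-ante: (1 + 0.1330)/(1 + 0.0470) − 1 = 8.2139%
Ex-post: (1 + 0.1330)/(1 + 0.0590) − 1 = 6.9877%
Difference (ex-post − ex-ante) = -1.2262% → -0.0123.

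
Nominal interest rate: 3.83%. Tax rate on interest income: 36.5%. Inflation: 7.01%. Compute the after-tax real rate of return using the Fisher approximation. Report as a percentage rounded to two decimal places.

After-tax nominal return = 3.83% × (1 − 0.365) = 2.43205%.
r ≈ 2.43205% − 7.01% → -4.58%.

-4.58%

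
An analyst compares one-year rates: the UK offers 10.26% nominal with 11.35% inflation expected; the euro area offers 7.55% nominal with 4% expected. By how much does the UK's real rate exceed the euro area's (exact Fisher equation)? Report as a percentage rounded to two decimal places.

-4.39%

The UK: (1 + 0.1026)/(1 + 0.1135) − 1 = -0.9789%
The euro area: (1 + 0.0755)/(1 + 0.0400) − 1 = 3.4135%
Differential = -0.9789% − 3.4135% = -4.3924% → -4.39%.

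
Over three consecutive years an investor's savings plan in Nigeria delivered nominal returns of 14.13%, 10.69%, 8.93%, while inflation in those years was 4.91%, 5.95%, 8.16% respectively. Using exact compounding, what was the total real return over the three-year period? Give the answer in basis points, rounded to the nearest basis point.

Nominal growth factor = 1.1413 × 1.1069 × 1.0893 = 1.376118
Price-level growth factor = 1.0491 × 1.0595 × 1.0816 = 1.202222
Real growth factor = 1.376118 / 1.202222 = 1.144646
Total real return = 1.144646 − 1 → 1446 basis points.

1446 basis points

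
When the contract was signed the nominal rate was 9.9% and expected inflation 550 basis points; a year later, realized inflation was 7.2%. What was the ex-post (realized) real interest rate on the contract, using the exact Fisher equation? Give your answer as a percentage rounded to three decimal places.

Ex-post: (1 + 0.0990)/(1 + 0.0720) − 1 = 2.5187%
So the realized real rate is 2.519%.

2.519%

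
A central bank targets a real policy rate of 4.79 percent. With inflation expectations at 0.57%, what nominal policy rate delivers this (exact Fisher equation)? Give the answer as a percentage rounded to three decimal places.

(1 + i) = (1 + r)(1 + π) = 1.04790 × 1.00570 = 1.05387303
i = 1.05387303 − 1, so the required nominal rate is 5.387%.

5.387%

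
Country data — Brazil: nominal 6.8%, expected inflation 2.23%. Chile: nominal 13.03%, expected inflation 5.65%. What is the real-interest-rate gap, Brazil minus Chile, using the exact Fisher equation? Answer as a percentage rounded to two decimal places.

Brazil: (1 + 0.0680)/(1 + 0.0223) − 1 = 4.47031%
Chile: (1 + 0.1303)/(1 + 0.0565) − 1 = 6.98533%
Differential = 4.47031% − 6.98533% = -2.51502% → -2.52%.

-2.52%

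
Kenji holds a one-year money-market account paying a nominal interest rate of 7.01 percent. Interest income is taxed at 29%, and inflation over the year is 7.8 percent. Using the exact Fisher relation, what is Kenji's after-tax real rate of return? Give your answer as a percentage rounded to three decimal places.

-2.619%

After-tax nominal return = 7.01% × (1 − 0.29) = 4.9771%.
1 + r = 1.049771 / 1.07800 = 0.973814
After-tax real rate = 0.973814 − 1 → -2.619%.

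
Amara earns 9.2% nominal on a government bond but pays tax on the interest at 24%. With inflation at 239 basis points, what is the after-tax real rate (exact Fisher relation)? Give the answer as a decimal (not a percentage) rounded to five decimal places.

0.04495

After-tax nominal return = 9.2% × (1 − 0.24) = 6.9920%.
1 + r = 1.06992 / 1.02390 = 1.044946
After-tax real rate = 1.044946 − 1 → 0.04495.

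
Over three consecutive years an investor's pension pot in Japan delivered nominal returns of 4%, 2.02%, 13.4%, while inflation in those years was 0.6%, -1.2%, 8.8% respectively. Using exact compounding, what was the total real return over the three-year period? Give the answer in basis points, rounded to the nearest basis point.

Nominal growth factor = 1.0400 × 1.0202 × 1.1340 = 1.203183
Price-level growth factor = 1.0060 × 0.9880 × 1.0880 = 1.081394
Real growth factor = 1.203183 / 1.081394 = 1.112623
Total real return = 1.112623 − 1 → 1126 basis points.

1126 basis points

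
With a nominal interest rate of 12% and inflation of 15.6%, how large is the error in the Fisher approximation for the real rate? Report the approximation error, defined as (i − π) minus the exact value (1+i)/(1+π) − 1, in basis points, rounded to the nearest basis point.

-49 basis points

Approximate: r ≈ 12.000% − 15.600% = -3.6000%
Exact: (1 + 0.1200)/(1 + 0.1560) − 1 = -3.1142%
Error = -3.6000% − (-3.1142%) = -0.4858% → -49 basis points.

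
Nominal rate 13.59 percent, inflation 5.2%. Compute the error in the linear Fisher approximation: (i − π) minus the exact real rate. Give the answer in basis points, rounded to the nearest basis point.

41 basis points

Approximate: r ≈ 13.590% − 5.200% = 8.3900%
Exact: (1 + 0.1359)/(1 + 0.0520) − 1 = 7.9753%
Error = 8.3900% − 7.9753% = 0.4147% → 41 basis points.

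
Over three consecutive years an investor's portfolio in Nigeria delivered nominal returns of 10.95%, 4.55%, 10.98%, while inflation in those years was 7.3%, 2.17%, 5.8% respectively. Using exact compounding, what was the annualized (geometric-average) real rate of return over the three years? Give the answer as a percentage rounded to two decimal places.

3.54%

Nominal growth factor = 1.1095 × 1.0455 × 1.1098 = 1.28734830
Price-level growth factor = 1.0730 × 1.0217 × 1.0580 = 1.15986858
Real growth factor = 1.28734830 / 1.15986858 = 1.10990877
Annualized real rate = 1.10990877^(1/3) − 1 = 3.5370% → 3.54%.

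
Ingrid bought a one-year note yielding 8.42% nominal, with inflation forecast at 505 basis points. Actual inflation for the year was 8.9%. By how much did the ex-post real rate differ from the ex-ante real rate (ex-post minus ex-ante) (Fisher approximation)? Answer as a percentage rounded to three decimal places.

-3.850%

Ex-ante: 8.42% − 5.05% = 3.370%
Ex-post: 8.42% − 8.9% = -0.480%
Difference (ex-post − ex-ante) = -3.8500% → -3.850%.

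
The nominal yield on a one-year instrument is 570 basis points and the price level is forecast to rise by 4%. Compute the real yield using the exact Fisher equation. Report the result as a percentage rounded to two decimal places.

1.63%

By the Fisher relation, 1 + r = (1 + i)/(1 + π).
1 + r = 1.05700 / 1.04000 = 1.016346
r = 1.016346 − 1 = 1.6346%, i.e. 1.63%.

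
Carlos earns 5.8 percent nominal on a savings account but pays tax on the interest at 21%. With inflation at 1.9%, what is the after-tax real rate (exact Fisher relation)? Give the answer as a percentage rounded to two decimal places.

2.63%

After-tax nominal return = 5.8% × (1 − 0.21) = 4.5820%.
1 + r = 1.04582 / 1.01900 = 1.026320
After-tax real rate = 1.026320 − 1 → 2.63%.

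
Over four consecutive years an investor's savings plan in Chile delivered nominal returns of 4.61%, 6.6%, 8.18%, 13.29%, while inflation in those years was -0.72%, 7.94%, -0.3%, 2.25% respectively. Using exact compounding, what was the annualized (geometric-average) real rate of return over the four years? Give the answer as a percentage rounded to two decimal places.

5.76%

Nominal growth factor = 1.0461 × 1.0660 × 1.0818 × 1.1329 = 1.36668668
Price-level growth factor = 0.9928 × 1.0794 × 0.9970 × 1.0225 = 1.09245274
Real growth factor = 1.36668668 / 1.09245274 = 1.25102591
Annualized real rate = 1.25102591^(1/4) − 1 = 5.7588% → 5.76%.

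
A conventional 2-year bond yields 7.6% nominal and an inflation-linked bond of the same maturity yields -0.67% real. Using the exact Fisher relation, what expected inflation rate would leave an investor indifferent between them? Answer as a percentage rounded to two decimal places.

8.33%

(1 + π) = (1 + i)/(1 + r) = 1.07600 / 0.99330 = 1.083258
Break-even inflation = 1.083258 − 1 → 8.33%.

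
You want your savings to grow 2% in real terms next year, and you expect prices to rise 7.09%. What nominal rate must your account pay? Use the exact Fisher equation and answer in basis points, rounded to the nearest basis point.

923 basis points

(1 + i) = (1 + r)(1 + π) = 1.02000 × 1.07090 = 1.092318
i = 1.092318 − 1, so the required nominal rate is 923 basis points.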